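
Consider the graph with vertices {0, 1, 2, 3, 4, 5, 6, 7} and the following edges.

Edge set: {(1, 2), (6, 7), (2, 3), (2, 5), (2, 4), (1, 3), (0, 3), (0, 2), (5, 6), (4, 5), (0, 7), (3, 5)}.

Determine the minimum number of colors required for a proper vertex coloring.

0, 2, 3 are pairwise adjacent, so at least 3 colors are needed.
3 colors suffice: color red → {2, 7}; color blue → {0, 1, 5}; color green → {3, 4, 6}. Every edge joins two different colors.

3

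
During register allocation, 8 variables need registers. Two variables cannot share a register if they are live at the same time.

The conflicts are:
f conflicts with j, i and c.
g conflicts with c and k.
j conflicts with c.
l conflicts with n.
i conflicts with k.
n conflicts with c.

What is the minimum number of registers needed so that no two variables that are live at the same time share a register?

f, j, c pairwise conflict, so at least 3 registers are needed.
3 registers suffice: register 1 → {l, c, k}; register 2 → {f, g, n}; register 3 → {j, i}. Every pair that conflicts lands in different registers.

3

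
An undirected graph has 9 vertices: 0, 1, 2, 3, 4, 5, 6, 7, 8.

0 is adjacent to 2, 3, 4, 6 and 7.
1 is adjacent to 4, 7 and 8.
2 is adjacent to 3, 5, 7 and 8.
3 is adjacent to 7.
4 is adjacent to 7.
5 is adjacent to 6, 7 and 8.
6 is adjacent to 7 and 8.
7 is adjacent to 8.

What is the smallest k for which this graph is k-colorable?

5, 6, 7, 8 form a clique, so at least 4 colors are needed.
4 colors suffice: 0=b, 1=c, 2=c, 3=d, 4=d, 5=d, 6=c, 7=a, 8=b. Every edge joins two different colors.

4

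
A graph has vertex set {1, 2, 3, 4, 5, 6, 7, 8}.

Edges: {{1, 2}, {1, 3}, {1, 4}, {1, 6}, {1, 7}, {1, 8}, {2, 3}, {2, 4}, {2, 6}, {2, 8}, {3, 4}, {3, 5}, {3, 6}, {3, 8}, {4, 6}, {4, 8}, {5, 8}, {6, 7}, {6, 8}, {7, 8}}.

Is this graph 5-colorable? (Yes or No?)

1, 2, 3, 4, 6, 8 are mutually adjacent (a clique of size 6), so at least 6 colors are needed.
So 5 colors are not enough.

No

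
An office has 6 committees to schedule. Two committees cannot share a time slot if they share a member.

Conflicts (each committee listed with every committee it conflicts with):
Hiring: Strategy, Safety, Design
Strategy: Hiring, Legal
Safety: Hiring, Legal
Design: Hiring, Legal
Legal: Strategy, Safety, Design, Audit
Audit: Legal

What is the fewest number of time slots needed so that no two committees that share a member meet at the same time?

2

Hiring and Design conflict, so at least 2 time slots are needed.
2 time slots suffice: time slot 1 → {Hiring, Legal}; time slot 2 → {Strategy, Safety, Design, Audit}. No two conflicting committees share a time slot.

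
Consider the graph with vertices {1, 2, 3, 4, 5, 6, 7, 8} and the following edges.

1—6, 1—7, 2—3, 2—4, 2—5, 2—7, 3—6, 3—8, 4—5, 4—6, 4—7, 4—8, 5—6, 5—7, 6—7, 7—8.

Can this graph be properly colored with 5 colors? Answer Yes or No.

The chromatic number is 4. 4, 5, 6, 7 form a clique, so at least 4 colors are needed.
One proper 4-coloring: 1=c, 2=b, 3=a, 4=c, 5=d, 6=b, 7=a, 8=b.
Since 5 ≥ 4, a proper 5-coloring certainly exists.

Yes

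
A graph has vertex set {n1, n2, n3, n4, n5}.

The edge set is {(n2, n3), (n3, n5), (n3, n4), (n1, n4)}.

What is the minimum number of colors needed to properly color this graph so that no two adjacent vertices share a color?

2

n3 and n5 are adjacent, so at least 2 colors are needed.
2 colors suffice: color 1 → {n1, n3}; color 2 → {n2, n4, n5}. Every edge joins two different colors.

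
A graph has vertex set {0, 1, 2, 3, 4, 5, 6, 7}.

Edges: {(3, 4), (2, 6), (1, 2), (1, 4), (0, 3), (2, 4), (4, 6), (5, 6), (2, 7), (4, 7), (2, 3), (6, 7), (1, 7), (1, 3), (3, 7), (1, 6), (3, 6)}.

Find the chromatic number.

1, 2, 3, 4, 6, 7 are mutually adjacent (a clique of size 6), so at least 6 colors are needed.
6 colors suffice: color red → {0, 6}; color blue → {3, 5}; color green → {7}; color yellow → {4}; color purple → {1}; color orange → {2}. Every edge joins two different colors.

6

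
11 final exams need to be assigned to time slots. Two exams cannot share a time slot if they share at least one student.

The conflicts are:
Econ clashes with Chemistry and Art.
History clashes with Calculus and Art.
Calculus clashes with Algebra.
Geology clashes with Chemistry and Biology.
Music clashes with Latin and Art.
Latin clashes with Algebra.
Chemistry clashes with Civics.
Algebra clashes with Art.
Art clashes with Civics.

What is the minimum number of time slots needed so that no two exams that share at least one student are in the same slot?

2

Latin and Algebra conflict, so at least 2 time slots are needed.
2 time slots suffice: Econ=2, History=2, Calculus=1, Geology=2, Music=2, Latin=1, Chemistry=1, Algebra=2, Biology=1, Art=1, Civics=2. Every pair that conflicts lands in different time slots.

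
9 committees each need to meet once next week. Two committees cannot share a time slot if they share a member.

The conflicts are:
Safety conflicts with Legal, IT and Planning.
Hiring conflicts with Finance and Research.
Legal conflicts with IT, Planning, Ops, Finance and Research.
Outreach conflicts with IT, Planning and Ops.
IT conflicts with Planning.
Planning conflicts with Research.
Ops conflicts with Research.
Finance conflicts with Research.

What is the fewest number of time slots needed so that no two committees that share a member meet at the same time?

4

Safety, Legal, IT, Planning pairwise conflict, so at least 4 time slots are needed.
4 time slots suffice: time slot 1 → {Hiring, Legal, Outreach}; time slot 2 → {Planning, Ops, Finance}; time slot 3 → {IT, Research}; time slot 4 → {Safety}. Each listed conflict is separated.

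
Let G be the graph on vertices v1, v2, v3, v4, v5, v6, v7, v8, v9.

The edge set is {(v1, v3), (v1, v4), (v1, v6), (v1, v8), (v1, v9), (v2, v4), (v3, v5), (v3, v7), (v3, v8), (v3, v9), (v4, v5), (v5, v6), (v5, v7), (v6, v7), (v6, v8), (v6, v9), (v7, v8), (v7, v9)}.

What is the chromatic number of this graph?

3

v3, v7, v8 form a triangle, so at least 3 colors are needed.
One proper 3-coloring: v1=1, v2=1, v3=2, v4=2, v5=3, v6=2, v7=1, v8=3, v9=3. No two adjacent vertices share a color.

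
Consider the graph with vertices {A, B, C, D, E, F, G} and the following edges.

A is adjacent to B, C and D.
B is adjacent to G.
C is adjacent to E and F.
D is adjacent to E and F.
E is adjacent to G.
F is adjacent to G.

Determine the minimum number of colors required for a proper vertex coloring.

3

The cycle A-C-E-G-B-A has odd length 5, so it cannot be 2-colored; at least 3 colors are needed.
3 colors suffice: A=1, B=3, C=2, D=2, E=1, F=1, G=2. Each edge has distinct colors on its endpoints.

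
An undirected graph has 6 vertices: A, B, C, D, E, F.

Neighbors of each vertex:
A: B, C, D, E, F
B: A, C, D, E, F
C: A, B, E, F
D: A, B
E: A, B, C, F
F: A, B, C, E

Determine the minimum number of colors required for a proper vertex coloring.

A, B, C, E, F are mutually adjacent (a clique of size 5), so at least 5 colors are needed.
5 colors suffice: color 1 → {B}; color 2 → {A}; color 3 → {D, E}; color 4 → {F}; color 5 → {C}. Every edge joins two different colors.

5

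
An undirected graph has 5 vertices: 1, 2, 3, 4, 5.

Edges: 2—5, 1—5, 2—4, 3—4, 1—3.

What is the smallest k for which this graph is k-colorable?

The cycle 5-1-3-4-2-5 has odd length 5, so it cannot be 2-colored; at least 3 colors are needed.
3 colors suffice: 1=blue, 2=blue, 3=red, 4=green, 5=red. No two adjacent vertices share a color.

3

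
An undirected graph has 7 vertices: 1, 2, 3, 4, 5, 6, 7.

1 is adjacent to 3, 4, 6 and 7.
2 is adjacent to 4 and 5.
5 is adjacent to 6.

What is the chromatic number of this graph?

3

The cycle 5-6-1-4-2-5 has odd length 5, so it cannot be 2-colored; at least 3 colors are needed.
3 colors suffice: color red → {1, 2}; color blue → {3, 4, 6, 7}; color green → {5}. No two adjacent vertices share a color.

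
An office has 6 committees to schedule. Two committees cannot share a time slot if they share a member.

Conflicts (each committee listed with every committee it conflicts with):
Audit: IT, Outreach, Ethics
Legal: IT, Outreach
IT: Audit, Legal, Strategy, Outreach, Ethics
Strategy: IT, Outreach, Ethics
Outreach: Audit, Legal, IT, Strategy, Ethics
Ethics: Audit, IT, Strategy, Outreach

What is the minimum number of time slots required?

Audit, IT, Outreach, Ethics all conflict with each other, so at least 4 time slots are needed.
4 time slots suffice: time slot 1 → {Outreach}; time slot 2 → {IT}; time slot 3 → {Legal, Ethics}; time slot 4 → {Audit, Strategy}. No two conflicting committees share a time slot.

4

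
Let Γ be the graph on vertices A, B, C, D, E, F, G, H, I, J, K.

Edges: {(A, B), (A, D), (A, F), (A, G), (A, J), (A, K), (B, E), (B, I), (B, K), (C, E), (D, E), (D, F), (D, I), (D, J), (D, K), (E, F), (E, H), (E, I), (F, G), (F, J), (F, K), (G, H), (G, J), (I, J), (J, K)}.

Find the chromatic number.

A, D, F, J, K are pairwise adjacent (a clique of size 5), so at least 5 colors are needed.
One proper 5-coloring: A=2, B=3, C=1, D=3, E=2, F=1, G=3, H=1, I=1, J=4, K=5. Every edge joins two different colors.

5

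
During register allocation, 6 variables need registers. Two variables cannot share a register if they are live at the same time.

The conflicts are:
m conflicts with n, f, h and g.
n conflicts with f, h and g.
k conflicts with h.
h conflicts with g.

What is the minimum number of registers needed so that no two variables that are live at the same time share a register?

4

m, n, h, g all conflict with each other, so at least 4 registers are needed.
Using 4 registers: m=2, n=1, f=3, k=1, h=3, g=4. Each listed conflict is separated.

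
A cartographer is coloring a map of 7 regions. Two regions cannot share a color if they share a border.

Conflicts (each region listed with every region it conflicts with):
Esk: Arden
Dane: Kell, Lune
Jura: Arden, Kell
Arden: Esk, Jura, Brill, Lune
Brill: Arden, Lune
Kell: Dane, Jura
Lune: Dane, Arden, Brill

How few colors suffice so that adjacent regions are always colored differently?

3

Arden, Brill, Lune all conflict with each other, so at least 3 colors are needed.
One proper 3-coloring: Esk=2, Dane=1, Jura=2, Arden=1, Brill=3, Kell=3, Lune=2. Each listed conflict is separated.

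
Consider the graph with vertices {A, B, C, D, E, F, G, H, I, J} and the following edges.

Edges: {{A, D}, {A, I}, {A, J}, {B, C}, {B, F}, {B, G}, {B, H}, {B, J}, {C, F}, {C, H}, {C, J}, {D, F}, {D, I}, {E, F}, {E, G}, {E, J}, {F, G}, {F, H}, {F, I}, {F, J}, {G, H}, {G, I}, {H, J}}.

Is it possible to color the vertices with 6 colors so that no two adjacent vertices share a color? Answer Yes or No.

Yes

The chromatic number is 5. B, C, F, H, J are mutually adjacent (a clique of size 5), so at least 5 colors are needed.
5 colors suffice: color 1 → {A, F}; color 2 → {D, G, J}; color 3 → {E, H, I}; color 4 → {B}; color 5 → {C}.
Since 6 ≥ 5, a proper 6-coloring certainly exists.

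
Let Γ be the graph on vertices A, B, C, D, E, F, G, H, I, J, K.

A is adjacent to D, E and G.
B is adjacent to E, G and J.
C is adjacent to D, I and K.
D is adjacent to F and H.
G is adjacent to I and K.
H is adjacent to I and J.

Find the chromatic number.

3

The cycle G-A-D-C-I-G has odd length 5, so it cannot be 2-colored; at least 3 colors are needed.
3 colors suffice: A=2, B=2, C=2, D=1, E=1, F=2, G=1, H=2, I=3, J=1, K=3. Each edge has distinct colors on its endpoints.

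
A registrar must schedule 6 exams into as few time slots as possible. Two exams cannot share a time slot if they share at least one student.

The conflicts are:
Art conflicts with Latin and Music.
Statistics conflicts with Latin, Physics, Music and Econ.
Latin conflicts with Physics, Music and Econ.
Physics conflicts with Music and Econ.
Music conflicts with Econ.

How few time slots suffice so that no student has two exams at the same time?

5

Statistics, Latin, Physics, Music, Econ all conflict with each other, so at least 5 time slots are needed.
Using 5 time slots: Art=3, Statistics=5, Latin=2, Physics=4, Music=1, Econ=3. Each listed conflict is separated.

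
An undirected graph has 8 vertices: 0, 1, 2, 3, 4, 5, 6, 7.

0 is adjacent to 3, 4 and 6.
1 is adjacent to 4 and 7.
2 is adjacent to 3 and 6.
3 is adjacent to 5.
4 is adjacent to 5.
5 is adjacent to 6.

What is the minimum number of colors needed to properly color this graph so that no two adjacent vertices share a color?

2

0 and 3 are adjacent, so at least 2 colors are needed.
2 colors suffice: color red → {3, 4, 6, 7}; color blue → {0, 1, 2, 5}. Each edge has distinct colors on its endpoints.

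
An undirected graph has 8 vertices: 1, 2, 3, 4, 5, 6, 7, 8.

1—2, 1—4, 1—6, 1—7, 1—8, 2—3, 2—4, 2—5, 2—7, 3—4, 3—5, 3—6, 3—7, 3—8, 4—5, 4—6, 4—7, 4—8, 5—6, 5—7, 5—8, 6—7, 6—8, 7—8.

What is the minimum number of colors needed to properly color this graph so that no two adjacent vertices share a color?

6

3, 4, 5, 6, 7, 8 are mutually adjacent (a clique of size 6), so at least 6 colors are needed.
A valid assignment using 6 colors: 1=c, 2=e, 3=d, 4=a, 5=c, 6=f, 7=b, 8=e. Every edge joins two different colors.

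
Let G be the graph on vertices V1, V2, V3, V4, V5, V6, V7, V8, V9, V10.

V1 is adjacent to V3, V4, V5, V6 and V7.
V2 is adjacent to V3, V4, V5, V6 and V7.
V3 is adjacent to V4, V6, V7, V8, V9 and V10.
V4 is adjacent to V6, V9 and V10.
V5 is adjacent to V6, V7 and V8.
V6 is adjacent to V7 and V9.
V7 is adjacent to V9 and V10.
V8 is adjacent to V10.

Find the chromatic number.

4

V3, V4, V6, V9 form a clique, so at least 4 colors are needed.
One proper 4-coloring: V1=yellow, V2=yellow, V3=red, V4=green, V5=red, V6=blue, V7=green, V8=green, V9=yellow, V10=blue. No two adjacent vertices share a color.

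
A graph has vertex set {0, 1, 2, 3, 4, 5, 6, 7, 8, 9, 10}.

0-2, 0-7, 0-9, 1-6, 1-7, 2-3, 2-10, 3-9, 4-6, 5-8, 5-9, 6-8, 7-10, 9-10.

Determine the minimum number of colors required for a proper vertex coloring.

The cycle 1-7-10-9-5-8-6-1 has odd length 7, so it cannot be 2-colored; at least 3 colors are needed.
A valid assignment using 3 colors: 0=blue, 1=blue, 2=red, 3=blue, 4=blue, 5=green, 6=red, 7=red, 8=blue, 9=red, 10=blue. Every edge joins two different colors.

3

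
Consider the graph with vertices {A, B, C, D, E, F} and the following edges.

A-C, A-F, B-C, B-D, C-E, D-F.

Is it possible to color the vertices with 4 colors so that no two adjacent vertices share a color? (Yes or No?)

The chromatic number is 3. The cycle C-B-D-F-A-C has odd length 5, so it cannot be 2-colored; at least 3 colors are needed.
One proper 3-coloring: A=2, B=2, C=1, D=1, E=2, F=3.
Since 4 ≥ 3, a proper 4-coloring certainly exists.

Yes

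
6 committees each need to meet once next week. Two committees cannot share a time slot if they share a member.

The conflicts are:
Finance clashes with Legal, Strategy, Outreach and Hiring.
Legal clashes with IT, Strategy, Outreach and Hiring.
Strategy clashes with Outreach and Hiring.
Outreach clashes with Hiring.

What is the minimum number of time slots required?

5

Finance, Legal, Strategy, Outreach, Hiring pairwise conflict, so at least 5 time slots are needed.
A valid assignment using 5 time slots: Finance=2, Legal=1, IT=2, Strategy=3, Outreach=5, Hiring=4. Every pair that conflicts lands in different time slots.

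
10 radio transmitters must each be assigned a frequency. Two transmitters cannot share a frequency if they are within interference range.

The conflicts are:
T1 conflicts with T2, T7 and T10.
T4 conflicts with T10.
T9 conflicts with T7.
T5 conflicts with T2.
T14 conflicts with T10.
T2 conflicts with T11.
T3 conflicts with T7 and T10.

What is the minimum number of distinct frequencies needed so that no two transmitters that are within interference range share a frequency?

2

T2 and T11 conflict, so at least 2 frequencies are needed.
Using 2 frequencies: T1=2, T4=2, T9=2, T5=2, T14=2, T2=1, T3=2, T7=1, T10=1, T11=2. Each listed conflict is separated.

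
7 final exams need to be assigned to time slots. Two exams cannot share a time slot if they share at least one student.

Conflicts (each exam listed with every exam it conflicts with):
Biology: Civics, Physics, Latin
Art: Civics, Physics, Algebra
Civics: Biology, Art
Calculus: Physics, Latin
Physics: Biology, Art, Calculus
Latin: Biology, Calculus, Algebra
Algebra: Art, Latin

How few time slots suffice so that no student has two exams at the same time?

The cycle Physics-Art-Algebra-Latin-Biology-Physics has odd length 5, so it cannot be 2-colored; at least 3 time slots are needed.
Using 3 time slots: Biology=2, Art=2, Civics=1, Calculus=2, Physics=1, Latin=1, Algebra=3. No two conflicting exams share a time slot.

3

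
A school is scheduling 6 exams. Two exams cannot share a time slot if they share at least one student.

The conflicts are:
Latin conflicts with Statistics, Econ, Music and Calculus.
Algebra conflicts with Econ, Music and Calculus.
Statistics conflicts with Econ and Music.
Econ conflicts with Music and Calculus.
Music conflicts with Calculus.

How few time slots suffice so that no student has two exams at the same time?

4

Latin, Econ, Music, Calculus are mutually in conflict, so at least 4 time slots are needed.
4 time slots suffice: Latin=4, Algebra=4, Statistics=3, Econ=1, Music=2, Calculus=3. Every pair that conflicts lands in different time slots.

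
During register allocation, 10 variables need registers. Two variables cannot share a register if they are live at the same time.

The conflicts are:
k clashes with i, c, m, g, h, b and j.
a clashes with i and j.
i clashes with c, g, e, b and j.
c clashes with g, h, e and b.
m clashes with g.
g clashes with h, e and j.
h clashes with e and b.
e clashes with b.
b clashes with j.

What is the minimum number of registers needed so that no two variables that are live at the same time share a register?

k, i, g, j pairwise conflict, so at least 4 registers are needed.
4 registers suffice: register 1 → {k, a, e}; register 2 → {g, b}; register 3 → {i, m, h}; register 4 → {c, j}. No two conflicting variables share a register.

4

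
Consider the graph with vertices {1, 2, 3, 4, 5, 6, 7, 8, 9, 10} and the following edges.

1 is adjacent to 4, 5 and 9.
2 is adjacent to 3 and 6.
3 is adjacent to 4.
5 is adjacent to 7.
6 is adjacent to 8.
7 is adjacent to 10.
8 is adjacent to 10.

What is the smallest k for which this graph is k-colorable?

3

The cycle 6-2-3-4-1-5-7-10-8-6 has odd length 9, so it cannot be 2-colored; at least 3 colors are needed.
3 colors suffice: color a → {1, 3, 6, 7}; color b → {2, 4, 5, 8, 9}; color c → {10}. Each edge has distinct colors on its endpoints.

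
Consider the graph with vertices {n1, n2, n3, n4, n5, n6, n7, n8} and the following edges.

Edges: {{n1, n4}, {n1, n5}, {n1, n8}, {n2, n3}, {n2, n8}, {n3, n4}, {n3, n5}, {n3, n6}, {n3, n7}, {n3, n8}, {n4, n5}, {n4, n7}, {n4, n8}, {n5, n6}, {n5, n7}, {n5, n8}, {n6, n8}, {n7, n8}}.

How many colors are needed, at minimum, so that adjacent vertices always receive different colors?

5

n3, n4, n5, n7, n8 form a clique, so at least 5 colors are needed.
5 colors suffice: color 1 → {n8}; color 2 → {n2, n5}; color 3 → {n1, n3}; color 4 → {n4, n6}; color 5 → {n7}. Every edge joins two different colors.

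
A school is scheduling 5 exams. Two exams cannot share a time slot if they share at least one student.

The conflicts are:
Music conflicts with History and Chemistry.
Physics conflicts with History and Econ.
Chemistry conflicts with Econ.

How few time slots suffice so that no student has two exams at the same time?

3

The cycle Physics-Econ-Chemistry-Music-History-Physics has odd length 5, so it cannot be 2-colored; at least 3 time slots are needed.
3 time slots suffice: Music=2, Physics=1, History=3, Chemistry=1, Econ=2. Each listed conflict is separated.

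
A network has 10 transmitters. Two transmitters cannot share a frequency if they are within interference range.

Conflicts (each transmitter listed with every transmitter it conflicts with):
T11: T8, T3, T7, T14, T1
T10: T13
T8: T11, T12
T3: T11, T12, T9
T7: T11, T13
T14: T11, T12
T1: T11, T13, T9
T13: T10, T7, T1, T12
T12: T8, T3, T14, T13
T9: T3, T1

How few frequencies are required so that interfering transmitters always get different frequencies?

The cycle T13-T12-T14-T11-T1-T13 has odd length 5, so it cannot be 2-colored; at least 3 frequencies are needed.
3 frequencies suffice: frequency 1 → {T11, T13, T9}; frequency 2 → {T10, T7, T1, T12}; frequency 3 → {T8, T3, T14}. Every pair that conflicts lands in different frequencies.

3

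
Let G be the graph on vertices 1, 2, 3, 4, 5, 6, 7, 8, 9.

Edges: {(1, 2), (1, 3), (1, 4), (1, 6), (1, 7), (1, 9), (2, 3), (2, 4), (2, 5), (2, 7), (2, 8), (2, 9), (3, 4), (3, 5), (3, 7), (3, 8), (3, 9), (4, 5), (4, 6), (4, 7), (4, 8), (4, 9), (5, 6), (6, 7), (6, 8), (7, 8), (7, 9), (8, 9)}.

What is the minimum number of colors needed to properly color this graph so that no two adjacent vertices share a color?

6

1, 2, 3, 4, 7, 9 are mutually adjacent (a clique of size 6), so at least 6 colors are needed.
6 colors suffice: color red → {4}; color blue → {3, 6}; color green → {5, 7}; color yellow → {2}; color purple → {1, 8}; color orange → {9}. Every edge joins two different colors.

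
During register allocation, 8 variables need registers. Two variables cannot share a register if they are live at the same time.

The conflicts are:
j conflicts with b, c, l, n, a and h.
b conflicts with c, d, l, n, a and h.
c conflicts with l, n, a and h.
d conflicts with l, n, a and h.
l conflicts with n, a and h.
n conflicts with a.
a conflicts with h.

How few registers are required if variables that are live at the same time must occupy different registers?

j, b, c, l, a, h all conflict with each other, so at least 6 registers are needed.
A valid assignment using 6 registers: j=4, b=1, c=5, d=4, l=2, n=6, a=3, h=6. No two conflicting variables share a register.

6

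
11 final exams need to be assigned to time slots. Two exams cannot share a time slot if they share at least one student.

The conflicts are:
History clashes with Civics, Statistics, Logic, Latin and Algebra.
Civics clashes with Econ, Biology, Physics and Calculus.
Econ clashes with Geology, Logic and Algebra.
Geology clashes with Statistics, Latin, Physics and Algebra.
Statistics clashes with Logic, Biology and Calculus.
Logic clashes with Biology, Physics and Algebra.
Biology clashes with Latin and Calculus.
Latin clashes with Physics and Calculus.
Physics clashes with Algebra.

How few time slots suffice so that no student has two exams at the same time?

3

History, Statistics, Logic all conflict with each other, so at least 3 time slots are needed.
3 time slots suffice: time slot 1 → {Geology, Logic, Calculus}; time slot 2 → {Civics, Statistics, Latin, Algebra}; time slot 3 → {History, Econ, Biology, Physics}. Each listed conflict is separated.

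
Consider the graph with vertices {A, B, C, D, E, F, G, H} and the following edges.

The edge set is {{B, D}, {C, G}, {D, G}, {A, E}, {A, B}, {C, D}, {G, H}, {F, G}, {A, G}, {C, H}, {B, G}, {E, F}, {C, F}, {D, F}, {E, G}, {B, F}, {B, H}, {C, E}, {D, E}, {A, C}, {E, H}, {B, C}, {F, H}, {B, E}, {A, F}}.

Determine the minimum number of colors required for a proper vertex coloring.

A, B, C, E, F, G are mutually adjacent (a clique of size 6), so at least 6 colors are needed.
A valid assignment using 6 colors: A=6, B=2, C=4, D=6, E=1, F=3, G=5, H=6. Every edge joins two different colors.

6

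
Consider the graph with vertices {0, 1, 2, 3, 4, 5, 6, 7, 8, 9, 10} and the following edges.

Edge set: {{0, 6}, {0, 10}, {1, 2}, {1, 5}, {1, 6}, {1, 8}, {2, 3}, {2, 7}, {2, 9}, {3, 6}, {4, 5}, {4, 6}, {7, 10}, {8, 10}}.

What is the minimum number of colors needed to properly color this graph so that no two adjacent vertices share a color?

The cycle 10-7-2-1-8-10 has odd length 5, so it cannot be 2-colored; at least 3 colors are needed.
3 colors suffice: color red → {2, 5, 6, 10}; color blue → {0, 1, 3, 4, 7, 9}; color green → {8}. Each edge has distinct colors on its endpoints.

3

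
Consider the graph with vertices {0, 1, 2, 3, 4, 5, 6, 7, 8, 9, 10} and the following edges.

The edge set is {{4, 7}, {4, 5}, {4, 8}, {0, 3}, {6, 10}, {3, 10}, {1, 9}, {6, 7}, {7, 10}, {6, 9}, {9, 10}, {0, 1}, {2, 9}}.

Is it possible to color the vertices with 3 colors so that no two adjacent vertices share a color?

The chromatic number is 3. 6, 9, 10 form a triangle, so at least 3 colors are needed.
3 colors suffice: color a → {0, 2, 4, 10}; color b → {3, 5, 7, 8, 9}; color c → {1, 6}.
That is already a proper 3-coloring.

Yes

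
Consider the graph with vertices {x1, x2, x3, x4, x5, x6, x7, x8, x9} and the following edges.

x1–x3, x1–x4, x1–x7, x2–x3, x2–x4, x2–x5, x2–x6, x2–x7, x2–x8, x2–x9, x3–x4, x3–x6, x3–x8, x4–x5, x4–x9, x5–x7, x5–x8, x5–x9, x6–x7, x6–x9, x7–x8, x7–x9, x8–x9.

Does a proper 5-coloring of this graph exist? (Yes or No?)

The chromatic number is 5. x2, x5, x7, x8, x9 are mutually adjacent (a clique of size 5), so at least 5 colors are needed.
5 colors suffice: color 1 → {x1, x2}; color 2 → {x3, x9}; color 3 → {x4, x7}; color 4 → {x5, x6}; color 5 → {x8}.
That is already a proper 5-coloring.

Yes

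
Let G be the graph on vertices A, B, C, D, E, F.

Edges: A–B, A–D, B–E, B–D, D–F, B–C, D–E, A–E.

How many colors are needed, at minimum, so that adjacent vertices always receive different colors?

A, B, D, E are mutually adjacent (a clique of size 4), so at least 4 colors are needed.
One proper 4-coloring: A=4, B=2, C=1, D=1, E=3, F=2. Each edge has distinct colors on its endpoints.

4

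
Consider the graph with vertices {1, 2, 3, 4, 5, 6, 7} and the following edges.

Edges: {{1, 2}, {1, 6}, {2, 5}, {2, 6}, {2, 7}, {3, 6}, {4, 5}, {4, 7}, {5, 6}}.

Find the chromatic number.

3

1, 2, 6 are mutually adjacent, so at least 3 colors are needed.
One proper 3-coloring: 1=green, 2=blue, 3=blue, 4=red, 5=green, 6=red, 7=green. Each edge has distinct colors on its endpoints.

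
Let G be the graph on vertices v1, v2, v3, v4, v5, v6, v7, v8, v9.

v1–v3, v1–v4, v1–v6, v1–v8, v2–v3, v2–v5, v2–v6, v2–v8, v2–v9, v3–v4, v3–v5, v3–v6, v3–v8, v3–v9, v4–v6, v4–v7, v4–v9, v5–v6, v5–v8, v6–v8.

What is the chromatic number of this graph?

v2, v3, v5, v6, v8 form a clique, so at least 5 colors are needed.
A valid assignment using 5 colors: v1=5, v2=3, v3=1, v4=3, v5=5, v6=2, v7=1, v8=4, v9=2. Each edge has distinct colors on its endpoints.

5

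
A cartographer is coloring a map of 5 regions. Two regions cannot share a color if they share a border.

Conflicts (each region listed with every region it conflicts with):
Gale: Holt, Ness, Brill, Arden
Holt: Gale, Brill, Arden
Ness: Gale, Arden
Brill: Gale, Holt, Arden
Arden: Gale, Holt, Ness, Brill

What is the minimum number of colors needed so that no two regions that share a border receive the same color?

4

Gale, Holt, Brill, Arden are mutually in conflict, so at least 4 colors are needed.
4 colors suffice: color 1 → {Arden}; color 2 → {Gale}; color 3 → {Holt, Ness}; color 4 → {Brill}. Each listed conflict is separated.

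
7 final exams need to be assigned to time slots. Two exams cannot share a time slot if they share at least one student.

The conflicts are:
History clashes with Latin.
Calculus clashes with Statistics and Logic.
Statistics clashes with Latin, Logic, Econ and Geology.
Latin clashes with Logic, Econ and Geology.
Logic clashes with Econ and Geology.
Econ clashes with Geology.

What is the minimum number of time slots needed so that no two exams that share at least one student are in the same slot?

Statistics, Latin, Logic, Econ, Geology all conflict with each other, so at least 5 time slots are needed.
5 time slots suffice: time slot 1 → {History, Statistics}; time slot 2 → {Calculus, Latin}; time slot 3 → {Logic}; time slot 4 → {Geology}; time slot 5 → {Econ}. Each listed conflict is separated.

5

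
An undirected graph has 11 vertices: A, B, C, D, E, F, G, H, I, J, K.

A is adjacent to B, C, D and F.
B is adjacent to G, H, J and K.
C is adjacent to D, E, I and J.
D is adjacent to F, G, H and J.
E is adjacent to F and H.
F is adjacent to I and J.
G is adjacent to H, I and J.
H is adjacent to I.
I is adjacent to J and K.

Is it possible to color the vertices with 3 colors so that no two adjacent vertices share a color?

The chromatic number is 3. D, F, J form a triangle, so at least 3 colors are needed.
3 colors suffice: color 1 → {B, D, E, I}; color 2 → {A, H, J, K}; color 3 → {C, F, G}.
That is already a proper 3-coloring.

Yes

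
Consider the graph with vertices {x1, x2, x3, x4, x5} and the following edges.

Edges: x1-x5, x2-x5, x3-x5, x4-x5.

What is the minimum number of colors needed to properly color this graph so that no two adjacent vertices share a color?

x2 and x5 are adjacent, so at least 2 colors are needed.
A valid assignment using 2 colors: x1=2, x2=2, x3=2, x4=2, x5=1. Each edge has distinct colors on its endpoints.

2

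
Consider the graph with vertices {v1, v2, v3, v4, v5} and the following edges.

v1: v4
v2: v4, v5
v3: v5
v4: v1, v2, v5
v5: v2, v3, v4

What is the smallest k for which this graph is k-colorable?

3

v2, v4, v5 are pairwise adjacent, so at least 3 colors are needed.
One proper 3-coloring: v1=2, v2=3, v3=1, v4=1, v5=2. No two adjacent vertices share a color.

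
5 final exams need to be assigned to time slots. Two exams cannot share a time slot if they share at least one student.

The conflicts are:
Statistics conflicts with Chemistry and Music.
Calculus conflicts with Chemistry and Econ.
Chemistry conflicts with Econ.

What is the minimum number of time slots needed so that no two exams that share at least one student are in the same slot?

3

Calculus, Chemistry, Econ are mutually in conflict, so at least 3 time slots are needed.
3 time slots suffice: Statistics=2, Calculus=2, Chemistry=1, Music=1, Econ=3. Each listed conflict is separated.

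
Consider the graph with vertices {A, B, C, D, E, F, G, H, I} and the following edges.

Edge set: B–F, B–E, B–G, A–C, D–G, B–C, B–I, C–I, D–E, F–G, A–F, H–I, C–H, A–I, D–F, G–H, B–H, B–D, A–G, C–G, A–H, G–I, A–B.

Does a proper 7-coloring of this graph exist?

The chromatic number is 6. A, B, C, G, H, I form a clique, so at least 6 colors are needed.
6 colors suffice: color 1 → {B}; color 2 → {E, G}; color 3 → {A, D}; color 4 → {F, H}; color 5 → {I}; color 6 → {C}.
Since 7 ≥ 6, a proper 7-coloring certainly exists.

Yes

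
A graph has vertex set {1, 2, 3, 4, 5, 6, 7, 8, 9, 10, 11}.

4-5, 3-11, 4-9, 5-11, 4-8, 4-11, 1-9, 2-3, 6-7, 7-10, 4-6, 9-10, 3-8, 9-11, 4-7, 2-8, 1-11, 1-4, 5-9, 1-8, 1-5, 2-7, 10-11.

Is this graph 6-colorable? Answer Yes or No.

Yes

The chromatic number is 5. 1, 4, 5, 9, 11 form a clique, so at least 5 colors are needed.
5 colors suffice: color a → {3, 4, 10}; color b → {7, 8, 11}; color c → {2, 6, 9}; color d → {1}; color e → {5}.
Since 6 ≥ 5, a proper 6-coloring certainly exists.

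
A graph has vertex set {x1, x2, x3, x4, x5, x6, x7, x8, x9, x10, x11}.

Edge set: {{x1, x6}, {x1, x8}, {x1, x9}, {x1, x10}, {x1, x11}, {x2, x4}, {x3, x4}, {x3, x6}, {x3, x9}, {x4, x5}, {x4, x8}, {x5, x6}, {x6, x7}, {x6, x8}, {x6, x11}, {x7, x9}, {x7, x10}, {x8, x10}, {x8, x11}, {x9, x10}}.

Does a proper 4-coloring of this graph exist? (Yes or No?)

The chromatic number is 4. x1, x6, x8, x11 are mutually adjacent (a clique of size 4), so at least 4 colors are needed.
One proper 4-coloring: x1=3, x2=2, x3=2, x4=1, x5=2, x6=1, x7=2, x8=2, x9=1, x10=4, x11=4.
That is already a proper 4-coloring.

Yes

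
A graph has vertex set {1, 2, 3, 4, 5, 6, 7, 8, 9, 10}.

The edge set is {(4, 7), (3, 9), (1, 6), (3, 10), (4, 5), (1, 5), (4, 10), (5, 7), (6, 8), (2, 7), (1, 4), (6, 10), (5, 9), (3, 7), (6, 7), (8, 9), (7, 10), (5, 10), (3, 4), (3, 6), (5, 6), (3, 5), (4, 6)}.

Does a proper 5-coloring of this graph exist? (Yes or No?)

No

3, 4, 5, 6, 7, 10 are pairwise adjacent (a clique of size 6), so at least 6 colors are needed.
So 5 colors are not enough.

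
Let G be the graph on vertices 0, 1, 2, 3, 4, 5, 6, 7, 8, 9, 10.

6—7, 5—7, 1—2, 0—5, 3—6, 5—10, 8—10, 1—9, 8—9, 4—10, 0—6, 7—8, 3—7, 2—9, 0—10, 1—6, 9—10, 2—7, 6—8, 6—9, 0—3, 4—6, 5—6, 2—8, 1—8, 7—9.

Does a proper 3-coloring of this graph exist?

6, 7, 8, 9 are pairwise adjacent (a clique of size 4), so at least 4 colors are needed.
So 3 colors are not enough.

No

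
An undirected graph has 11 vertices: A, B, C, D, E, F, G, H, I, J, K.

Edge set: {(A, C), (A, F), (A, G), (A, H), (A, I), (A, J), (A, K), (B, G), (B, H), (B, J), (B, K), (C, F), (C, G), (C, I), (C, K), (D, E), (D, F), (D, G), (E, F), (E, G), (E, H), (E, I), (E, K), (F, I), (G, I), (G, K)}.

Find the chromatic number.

A, C, F, I are mutually adjacent (a clique of size 4), so at least 4 colors are needed.
4 colors suffice: color 1 → {A, B, E}; color 2 → {F, G, H, J}; color 3 → {D, I, K}; color 4 → {C}. Every edge joins two different colors.

4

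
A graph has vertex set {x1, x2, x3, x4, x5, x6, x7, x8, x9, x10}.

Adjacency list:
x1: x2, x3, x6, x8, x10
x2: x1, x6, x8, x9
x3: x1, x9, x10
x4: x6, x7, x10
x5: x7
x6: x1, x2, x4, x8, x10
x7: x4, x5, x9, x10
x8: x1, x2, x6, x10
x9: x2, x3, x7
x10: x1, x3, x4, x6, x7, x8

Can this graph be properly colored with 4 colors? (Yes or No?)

Yes

The chromatic number is 4. x1, x2, x6, x8 are mutually adjacent (a clique of size 4), so at least 4 colors are needed.
4 colors suffice: color 1 → {x2, x5, x10}; color 2 → {x1, x7}; color 3 → {x6, x9}; color 4 → {x3, x4, x8}.
That is already a proper 4-coloring.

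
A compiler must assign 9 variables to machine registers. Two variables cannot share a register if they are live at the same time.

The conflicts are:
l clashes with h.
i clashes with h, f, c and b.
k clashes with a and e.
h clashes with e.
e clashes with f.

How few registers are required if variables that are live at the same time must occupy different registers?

2

h and e conflict, so at least 2 registers are needed.
2 registers suffice: register 1 → {l, i, a, e}; register 2 → {k, h, f, c, b}. No two conflicting variables share a register.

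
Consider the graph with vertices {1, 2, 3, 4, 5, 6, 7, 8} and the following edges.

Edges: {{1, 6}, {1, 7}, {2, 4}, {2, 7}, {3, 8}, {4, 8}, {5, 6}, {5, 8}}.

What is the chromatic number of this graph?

The cycle 1-7-2-4-8-5-6-1 has odd length 7, so it cannot be 2-colored; at least 3 colors are needed.
A valid assignment using 3 colors: 1=b, 2=a, 3=b, 4=b, 5=b, 6=a, 7=c, 8=a. Every edge joins two different colors.

3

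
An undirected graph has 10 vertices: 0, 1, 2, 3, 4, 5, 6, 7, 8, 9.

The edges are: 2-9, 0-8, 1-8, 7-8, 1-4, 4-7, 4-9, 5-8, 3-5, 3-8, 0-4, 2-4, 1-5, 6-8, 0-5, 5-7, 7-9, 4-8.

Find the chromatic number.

3

3, 5, 8 are pairwise adjacent, so at least 3 colors are needed.
3 colors suffice: color a → {8, 9}; color b → {4, 5, 6}; color c → {0, 1, 2, 3, 7}. Each edge has distinct colors on its endpoints.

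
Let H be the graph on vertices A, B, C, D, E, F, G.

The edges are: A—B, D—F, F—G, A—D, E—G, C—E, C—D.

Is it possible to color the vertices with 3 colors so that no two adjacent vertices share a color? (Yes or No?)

The chromatic number is 3. The cycle G-F-D-C-E-G has odd length 5, so it cannot be 2-colored; at least 3 colors are needed.
3 colors suffice: color red → {B, D, E}; color blue → {A, C, F}; color green → {G}.
That is already a proper 3-coloring.

Yes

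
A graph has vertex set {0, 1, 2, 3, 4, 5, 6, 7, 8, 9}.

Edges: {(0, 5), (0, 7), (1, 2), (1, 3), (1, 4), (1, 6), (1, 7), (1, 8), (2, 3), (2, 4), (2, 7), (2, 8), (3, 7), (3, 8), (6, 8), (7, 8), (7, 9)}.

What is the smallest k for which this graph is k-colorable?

5

1, 2, 3, 7, 8 are pairwise adjacent (a clique of size 5), so at least 5 colors are needed.
A valid assignment using 5 colors: 0=a, 1=a, 2=c, 3=e, 4=b, 5=b, 6=b, 7=b, 8=d, 9=a. Every edge joins two different colors.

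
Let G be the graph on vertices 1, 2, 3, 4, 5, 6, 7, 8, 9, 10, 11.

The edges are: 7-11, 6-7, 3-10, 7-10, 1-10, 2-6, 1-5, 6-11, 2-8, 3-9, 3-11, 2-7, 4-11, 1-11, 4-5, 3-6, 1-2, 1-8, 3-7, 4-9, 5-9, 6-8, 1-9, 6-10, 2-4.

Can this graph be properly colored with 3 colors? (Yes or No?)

3, 6, 7, 11 are mutually adjacent (a clique of size 4), so at least 4 colors are needed.
So 3 colors are not enough.

No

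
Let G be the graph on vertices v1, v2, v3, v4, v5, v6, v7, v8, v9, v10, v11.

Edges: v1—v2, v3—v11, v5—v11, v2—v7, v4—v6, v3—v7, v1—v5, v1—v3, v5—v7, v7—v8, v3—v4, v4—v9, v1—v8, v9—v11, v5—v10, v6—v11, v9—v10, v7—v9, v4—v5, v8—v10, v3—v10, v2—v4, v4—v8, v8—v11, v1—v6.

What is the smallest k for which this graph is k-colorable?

v3 and v11 are adjacent, so at least 2 colors are needed.
2 colors suffice: color 1 → {v1, v4, v7, v10, v11}; color 2 → {v2, v3, v5, v6, v8, v9}. Each edge has distinct colors on its endpoints.

2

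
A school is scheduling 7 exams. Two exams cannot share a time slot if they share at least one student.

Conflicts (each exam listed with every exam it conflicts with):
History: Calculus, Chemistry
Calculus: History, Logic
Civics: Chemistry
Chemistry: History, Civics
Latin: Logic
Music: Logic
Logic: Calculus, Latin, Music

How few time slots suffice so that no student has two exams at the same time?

2

Latin and Logic conflict, so at least 2 time slots are needed.
A valid assignment using 2 time slots: History=1, Calculus=2, Civics=1, Chemistry=2, Latin=2, Music=2, Logic=1. Each listed conflict is separated.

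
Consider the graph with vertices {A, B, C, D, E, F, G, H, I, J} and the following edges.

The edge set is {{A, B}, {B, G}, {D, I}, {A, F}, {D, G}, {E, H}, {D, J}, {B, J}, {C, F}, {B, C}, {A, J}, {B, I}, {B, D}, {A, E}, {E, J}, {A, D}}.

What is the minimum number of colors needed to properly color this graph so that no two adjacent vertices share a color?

A, B, D, J are pairwise adjacent (a clique of size 4), so at least 4 colors are needed.
4 colors suffice: color 1 → {B, E, F}; color 2 → {A, C, G, H, I}; color 3 → {D}; color 4 → {J}. Every edge joins two different colors.

4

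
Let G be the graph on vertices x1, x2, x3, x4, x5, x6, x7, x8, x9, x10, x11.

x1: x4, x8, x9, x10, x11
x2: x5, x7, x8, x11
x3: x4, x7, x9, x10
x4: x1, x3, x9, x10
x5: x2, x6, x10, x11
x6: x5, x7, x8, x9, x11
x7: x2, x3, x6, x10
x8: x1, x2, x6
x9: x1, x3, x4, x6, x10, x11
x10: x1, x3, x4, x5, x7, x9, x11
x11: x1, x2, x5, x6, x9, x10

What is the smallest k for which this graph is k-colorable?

x3, x4, x9, x10 are pairwise adjacent (a clique of size 4), so at least 4 colors are needed.
4 colors suffice: color 1 → {x2, x6, x10}; color 2 → {x5, x7, x8, x9}; color 3 → {x4, x11}; color 4 → {x1, x3}. Every edge joins two different colors.

4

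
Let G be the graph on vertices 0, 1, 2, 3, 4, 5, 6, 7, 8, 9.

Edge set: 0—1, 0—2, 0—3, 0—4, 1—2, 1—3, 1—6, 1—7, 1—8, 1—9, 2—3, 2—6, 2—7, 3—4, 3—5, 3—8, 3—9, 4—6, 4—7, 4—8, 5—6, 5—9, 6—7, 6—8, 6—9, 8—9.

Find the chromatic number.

1, 3, 8, 9 form a clique, so at least 4 colors are needed.
4 colors suffice: 0=yellow, 1=blue, 2=green, 3=red, 4=blue, 5=blue, 6=red, 7=yellow, 8=green, 9=yellow. No two adjacent vertices share a color.

4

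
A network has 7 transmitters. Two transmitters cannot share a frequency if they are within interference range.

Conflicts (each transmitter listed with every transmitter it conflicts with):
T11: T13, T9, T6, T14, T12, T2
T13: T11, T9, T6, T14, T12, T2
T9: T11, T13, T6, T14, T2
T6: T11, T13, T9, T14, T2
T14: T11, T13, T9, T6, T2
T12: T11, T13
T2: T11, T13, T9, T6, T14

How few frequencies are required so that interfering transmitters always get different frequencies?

T11, T13, T9, T6, T14, T2 all conflict with each other, so at least 6 frequencies are needed.
Using 6 frequencies: T11=1, T13=2, T9=6, T6=3, T14=4, T12=3, T2=5. Every pair that conflicts lands in different frequencies.

6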